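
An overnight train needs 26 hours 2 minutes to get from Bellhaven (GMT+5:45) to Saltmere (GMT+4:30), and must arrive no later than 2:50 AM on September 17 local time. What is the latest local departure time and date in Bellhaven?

Target arrival in UTC: 2:50 AM − 4:30 = 10:20 PM on Sep 16.
Subtract 26 hours and 2 minutes → departure 8:18 PM UTC on Sep 15.
Bellhaven is UTC+5:45: 8:18 PM + 5:45 = 2:03 AM on Sep 16.

2:03 AM on September 16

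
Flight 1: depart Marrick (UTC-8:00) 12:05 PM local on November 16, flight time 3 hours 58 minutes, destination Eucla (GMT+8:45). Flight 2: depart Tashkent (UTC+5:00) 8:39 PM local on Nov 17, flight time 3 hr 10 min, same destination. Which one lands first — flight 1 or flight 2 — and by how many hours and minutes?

Flight 1 in UTC: 12:05 PM + 8:00 = 8:05 PM on Nov 16.
+3 hours 58 minutes → arrive 12:03 AM UTC on Nov 17.
Flight 2 in UTC: 8:39 PM − 5:00 = 3:39 PM on Nov 17.
+3 hours and 10 minutes → arrive 6:49 PM UTC on Nov 17.
Flight 1 lands earlier by 18 hours 46 minutes.

the first, by 18 hours 46 minutes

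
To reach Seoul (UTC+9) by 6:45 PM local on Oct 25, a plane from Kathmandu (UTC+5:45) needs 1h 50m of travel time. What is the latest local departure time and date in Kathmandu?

1:40 PM on October 25

Target arrival in UTC: 6:45 PM − 9:00 = 9:45 AM on Oct 25.
Subtract 1 hour and 50 minutes → departure 7:55 AM UTC on Oct 25.
Kathmandu is UTC+5:45: 7:55 AM + 5:45 = 1:40 PM on Oct 25.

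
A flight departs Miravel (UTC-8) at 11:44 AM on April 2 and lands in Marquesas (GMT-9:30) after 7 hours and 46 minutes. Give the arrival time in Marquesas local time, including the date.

6:00 PM on Apr 2

Marquesas is 1:30 behind Miravel.
After 7 hours 46 minutes it is 7:30 PM in Miravel.
Shift by the zone difference: 7:30 PM − 1:30 = 6:00 PM on Apr 2 in Marquesas.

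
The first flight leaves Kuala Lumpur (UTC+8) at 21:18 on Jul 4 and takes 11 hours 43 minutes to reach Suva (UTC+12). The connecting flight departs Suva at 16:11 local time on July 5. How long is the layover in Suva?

Convert departure to UTC: 21:18 − 8:00 = 13:18 UTC on Jul 4.
Add 11 hours 43 minutes flight time → 01:01 UTC (Jul 5).
Suva is UTC+12:00, so local arrival = 01:01 + 12:00 = 13:01 on Jul 5.
Layover = 16:11 − 13:01 = 3 hours 10 minutes.

3 hours 10 minutes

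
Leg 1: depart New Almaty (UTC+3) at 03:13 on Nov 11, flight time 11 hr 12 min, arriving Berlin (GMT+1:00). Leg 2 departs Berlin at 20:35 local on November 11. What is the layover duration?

Convert departure to UTC: 03:13 − 3:00 = 00:13 UTC on Nov 11.
Add 11 hours and 12 minutes flight time → 11:25 UTC.
Berlin is UTC+1:00, so local arrival = 11:25 + 1:00 = 12:25 on Nov 11.
Layover = 20:35 − 12:25 = 8 hours 10 minutes.

8 hours 10 minutes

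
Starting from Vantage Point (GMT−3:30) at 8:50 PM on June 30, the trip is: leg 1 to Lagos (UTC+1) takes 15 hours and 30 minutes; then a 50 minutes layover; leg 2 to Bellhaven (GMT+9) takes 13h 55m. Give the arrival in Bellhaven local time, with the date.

3:35 PM on July 2

Convert departure to UTC: 8:50 PM + 3:30 = 12:20 AM UTC on Jul 1.
Add 15 hours and 30 minutes leg 1 → 3:50 PM UTC.
Add 50 minutes layover in Lagos → 4:40 PM UTC.
Add 13 hours and 55 minutes leg 2 → 6:35 AM UTC (Jul 2).
Bellhaven is UTC+9:00, so local arrival = 6:35 AM + 9:00 = 3:35 PM on Jul 2.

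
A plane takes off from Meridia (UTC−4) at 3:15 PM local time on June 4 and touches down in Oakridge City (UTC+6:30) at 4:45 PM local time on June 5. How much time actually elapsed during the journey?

15 hours

Departure in UTC: 3:15 PM + 4:00 = 7:15 PM on Jun 4.
Arrival in UTC: 4:45 PM − 6:30 = 10:15 AM on Jun 5.
Elapsed = 10:15 AM − 7:15 PM (+1 day) = 15 hours.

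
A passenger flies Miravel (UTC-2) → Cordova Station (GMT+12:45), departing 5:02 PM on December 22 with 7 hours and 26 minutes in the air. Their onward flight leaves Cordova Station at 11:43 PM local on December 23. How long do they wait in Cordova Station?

Convert departure to UTC: 5:02 PM + 2:00 = 7:02 PM UTC on Dec 22.
Add 7 hours and 26 minutes flight time → 2:28 AM UTC (Dec 23).
Cordova Station is UTC+12:45, so local arrival = 2:28 AM + 12:45 = 3:13 PM on Dec 23.
Layover = 11:43 PM − 3:13 PM = 8 hours 30 minutes.

8 hours 30 minutes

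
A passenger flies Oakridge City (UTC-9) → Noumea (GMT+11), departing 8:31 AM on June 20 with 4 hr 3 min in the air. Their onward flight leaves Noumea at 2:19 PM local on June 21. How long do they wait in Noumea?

5 hours 45 minutes

Convert departure to UTC: 8:31 AM + 9:00 = 5:31 PM UTC on Jun 20.
Add 4 hours 3 minutes flight time → 9:34 PM UTC.
Noumea is UTC+11:00, so local arrival = 9:34 PM + 11:00 = 8:34 AM on Jun 21.
Layover = 2:19 PM − 8:34 AM = 5 hours 45 minutes.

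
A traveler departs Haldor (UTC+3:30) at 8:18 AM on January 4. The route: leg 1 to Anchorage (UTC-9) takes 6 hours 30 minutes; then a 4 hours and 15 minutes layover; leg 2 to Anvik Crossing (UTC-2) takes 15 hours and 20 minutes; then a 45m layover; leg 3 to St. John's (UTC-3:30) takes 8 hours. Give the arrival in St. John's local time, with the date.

12:08 PM on Jan 5

Convert departure to UTC: 8:18 AM − 3:30 = 4:48 AM UTC on Jan 4.
Add 6 hours and 30 minutes leg 1 → 11:18 AM UTC.
Add 4 hours and 15 minutes layover in Anchorage → 3:33 PM UTC.
Add 15 hours and 20 minutes leg 2 → 6:53 AM UTC (Jan 5).
Add 45 minutes layover in Anvik Crossing → 7:38 AM UTC.
Add 8 hours leg 3 → 3:38 PM UTC.
St. John's is UTC−3:30, so local arrival = 3:38 PM − 3:30 = 12:08 PM on Jan 5.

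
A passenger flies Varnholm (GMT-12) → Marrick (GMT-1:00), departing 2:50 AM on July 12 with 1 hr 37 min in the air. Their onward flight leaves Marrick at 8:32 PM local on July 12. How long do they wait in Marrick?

5 hours 5 minutes

Convert departure to UTC: 2:50 AM + 12:00 = 2:50 PM UTC on Jul 12.
Add 1 hour 37 minutes flight time → 4:27 PM UTC.
Marrick is UTC−1:00, so local arrival = 4:27 PM − 1:00 = 3:27 PM on Jul 12.
Layover = 8:32 PM − 3:27 PM = 5 hours 5 minutes.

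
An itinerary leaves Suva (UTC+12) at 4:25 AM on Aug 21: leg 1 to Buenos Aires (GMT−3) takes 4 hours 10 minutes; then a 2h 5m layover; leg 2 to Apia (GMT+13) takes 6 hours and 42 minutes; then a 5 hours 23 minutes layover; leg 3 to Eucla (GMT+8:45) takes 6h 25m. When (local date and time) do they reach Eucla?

1:55 AM on August 22

Convert departure to UTC: 4:25 AM − 12:00 = 4:25 PM UTC on Aug 20.
Add 4 hours 10 minutes leg 1 → 8:35 PM UTC.
Add 2 hours and 5 minutes layover in Buenos Aires → 10:40 PM UTC.
Add 6 hours 42 minutes leg 2 → 5:22 AM UTC (Aug 21).
Add 5 hours and 23 minutes layover in Apia → 10:45 AM UTC.
Add 6 hours and 25 minutes leg 3 → 5:10 PM UTC.
Eucla is UTC+8:45, so local arrival = 5:10 PM + 8:45 = 1:55 AM on Aug 22.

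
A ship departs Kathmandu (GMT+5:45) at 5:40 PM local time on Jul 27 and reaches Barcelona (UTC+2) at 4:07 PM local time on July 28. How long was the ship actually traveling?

Barcelona is 3:45 behind Kathmandu.
Clock-face elapsed time (ignoring zones) is 22 hours 27 minutes.
Actual elapsed = 22 hours 27 minutes + 3:45 = 26 hours 12 minutes.

26 hours 12 minutes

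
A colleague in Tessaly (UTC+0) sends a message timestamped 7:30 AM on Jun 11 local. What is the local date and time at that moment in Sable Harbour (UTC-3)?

Tessaly is UTC+0 so that is 7:30 AM UTC.
Sable Harbour is UTC−3:00: 7:30 AM − 3:00 = 4:30 AM on Jun 11.

4:30 AM on June 11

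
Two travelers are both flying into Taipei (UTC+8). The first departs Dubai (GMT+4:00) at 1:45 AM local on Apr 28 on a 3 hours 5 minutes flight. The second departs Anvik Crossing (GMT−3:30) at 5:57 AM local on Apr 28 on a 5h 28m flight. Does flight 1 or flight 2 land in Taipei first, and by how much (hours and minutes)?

Flight 1 in UTC: 1:45 AM − 4:00 = 9:45 PM on Apr 27.
+3 hours 5 minutes → arrive 12:50 AM UTC on Apr 28.
Flight 2 in UTC: 5:57 AM + 3:30 = 9:27 AM on Apr 28.
+5 hours 28 minutes → arrive 2:55 PM UTC on Apr 28.
Flight 1 lands earlier by 14 hours 5 minutes.

the first, by 14 hours 5 minutes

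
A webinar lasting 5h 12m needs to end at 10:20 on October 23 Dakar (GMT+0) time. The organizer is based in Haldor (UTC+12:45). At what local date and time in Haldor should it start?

Target end time is already UTC: 10:20 on Oct 23.
Subtract 5 hours and 12 minutes → start 05:08 UTC on Oct 23.
Haldor is UTC+12:45: 05:08 + 12:45 = 17:53 on Oct 23.

17:53 on Oct 23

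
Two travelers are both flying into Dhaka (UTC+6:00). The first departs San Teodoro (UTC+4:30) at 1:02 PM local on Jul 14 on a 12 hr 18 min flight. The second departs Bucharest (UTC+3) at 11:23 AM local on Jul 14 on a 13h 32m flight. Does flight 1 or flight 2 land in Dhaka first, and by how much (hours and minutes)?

the first, by 1 hour 5 minutes

Flight 1 in UTC: 1:02 PM − 4:30 = 8:32 AM on Jul 14.
+12 hours 18 minutes → arrive 8:50 PM UTC on Jul 14.
Flight 2 in UTC: 11:23 AM − 3:00 = 8:23 AM on Jul 14.
+13 hours and 32 minutes → arrive 9:55 PM UTC on Jul 14.
Flight 1 lands earlier by 1 hour 5 minutes.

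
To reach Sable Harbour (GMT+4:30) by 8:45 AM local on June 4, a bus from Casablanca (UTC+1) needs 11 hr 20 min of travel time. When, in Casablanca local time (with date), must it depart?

5:55 PM on June 3

Target arrival in UTC: 8:45 AM − 4:30 = 4:15 AM on Jun 4.
Subtract 11 hours and 20 minutes → departure 4:55 PM UTC on Jun 3.
Casablanca is UTC+1:00: 4:55 PM + 1:00 = 5:55 PM on Jun 3.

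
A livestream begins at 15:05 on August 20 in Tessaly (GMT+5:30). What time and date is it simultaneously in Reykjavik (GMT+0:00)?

In UTC: 15:05 − 5:30 = 09:35 on Aug 20.
Reykjavik is UTC+0, so it is 09:35 on Aug 20.

09:35 on Aug 20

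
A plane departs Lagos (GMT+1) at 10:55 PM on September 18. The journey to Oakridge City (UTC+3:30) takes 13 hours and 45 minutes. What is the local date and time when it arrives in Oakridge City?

3:10 PM on September 19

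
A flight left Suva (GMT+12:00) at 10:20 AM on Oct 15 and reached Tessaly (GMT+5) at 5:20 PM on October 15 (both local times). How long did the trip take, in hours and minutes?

14 hours

Tessaly is 7:00 behind Suva.
Clock-face elapsed time (ignoring zones) is 7 hours.
Actual elapsed = 7 hours + 7:00 = 14 hours.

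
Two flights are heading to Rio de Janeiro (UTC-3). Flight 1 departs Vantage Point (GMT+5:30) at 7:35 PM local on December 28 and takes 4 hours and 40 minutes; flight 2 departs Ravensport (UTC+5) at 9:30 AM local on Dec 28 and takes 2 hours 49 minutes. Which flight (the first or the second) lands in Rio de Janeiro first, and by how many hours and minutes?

the second, by 11 hours 26 minutes

Flight 1 in UTC: 7:35 PM − 5:30 = 2:05 PM on Dec 28.
+4 hours 40 minutes → arrive 6:45 PM UTC on Dec 28.
Flight 2 in UTC: 9:30 AM − 5:00 = 4:30 AM on Dec 28.
+2 hours 49 minutes → arrive 7:19 AM UTC on Dec 28.
Flight 2 lands earlier by 11 hours 26 minutes.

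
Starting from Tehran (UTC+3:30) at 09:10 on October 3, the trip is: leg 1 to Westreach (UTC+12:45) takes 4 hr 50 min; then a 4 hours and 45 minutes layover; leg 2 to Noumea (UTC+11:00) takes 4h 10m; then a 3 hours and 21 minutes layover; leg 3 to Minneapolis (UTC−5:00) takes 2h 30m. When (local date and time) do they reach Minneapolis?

20:16 on October 3

Convert departure to UTC: 09:10 − 3:30 = 05:40 UTC on Oct 3.
Add 4 hours 50 minutes leg 1 → 10:30 UTC.
Add 4 hours 45 minutes layover in Westreach → 15:15 UTC.
Add 4 hours and 10 minutes leg 2 → 19:25 UTC.
Add 3 hours and 21 minutes layover in Noumea → 22:46 UTC.
Add 2 hours 30 minutes leg 3 → 01:16 UTC (Oct 4).
Minneapolis is UTC−5:00, so local arrival = 01:16 − 5:00 = 20:16 on Oct 3.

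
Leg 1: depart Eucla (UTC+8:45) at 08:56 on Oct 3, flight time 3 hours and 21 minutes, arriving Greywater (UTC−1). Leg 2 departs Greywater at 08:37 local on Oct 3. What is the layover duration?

Convert departure to UTC: 08:56 − 8:45 = 00:11 UTC on Oct 3.
Add 3 hours 21 minutes flight time → 03:32 UTC.
Greywater is UTC−1:00, so local arrival = 03:32 − 1:00 = 02:32 on Oct 3.
Layover = 08:37 − 02:32 = 6 hours 5 minutes.

6 hours 5 minutes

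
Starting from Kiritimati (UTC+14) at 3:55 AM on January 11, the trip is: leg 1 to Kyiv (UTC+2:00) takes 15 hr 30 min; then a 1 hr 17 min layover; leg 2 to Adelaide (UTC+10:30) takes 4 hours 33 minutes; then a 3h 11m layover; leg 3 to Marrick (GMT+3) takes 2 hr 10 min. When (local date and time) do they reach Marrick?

7:36 PM on Jan 11

Convert departure to UTC: 3:55 AM − 14:00 = 1:55 PM UTC on Jan 10.
Add 15 hours and 30 minutes leg 1 → 5:25 AM UTC (Jan 11).
Add 1 hour and 17 minutes layover in Kyiv → 6:42 AM UTC.
Add 4 hours and 33 minutes leg 2 → 11:15 AM UTC.
Add 3 hours and 11 minutes layover in Adelaide → 2:26 PM UTC.
Add 2 hours and 10 minutes leg 3 → 4:36 PM UTC.
Marrick is UTC+3:00, so local arrival = 4:36 PM + 3:00 = 7:36 PM on Jan 11.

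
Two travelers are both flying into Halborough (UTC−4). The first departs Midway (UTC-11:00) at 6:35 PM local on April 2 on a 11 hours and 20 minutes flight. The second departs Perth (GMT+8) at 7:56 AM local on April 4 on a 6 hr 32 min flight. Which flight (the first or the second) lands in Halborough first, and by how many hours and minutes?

the first, by 13 hours 33 minutes

Flight 1 in UTC: 6:35 PM + 11:00 = 5:35 AM on Apr 3.
+11 hours 20 minutes → arrive 4:55 PM UTC on Apr 3.
Flight 2 in UTC: 7:56 AM − 8:00 = 11:56 PM on Apr 3.
+6 hours 32 minutes → arrive 6:28 AM UTC on Apr 4.
Flight 1 lands earlier by 13 hours 33 minutes.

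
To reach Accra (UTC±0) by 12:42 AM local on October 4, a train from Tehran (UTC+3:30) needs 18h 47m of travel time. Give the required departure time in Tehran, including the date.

Target arrival is already UTC: 12:42 AM on Oct 4.
Subtract 18 hours and 47 minutes → departure 5:55 AM UTC on Oct 3.
Tehran is UTC+3:30: 5:55 AM + 3:30 = 9:25 AM on Oct 3.

9:25 AM on Oct 3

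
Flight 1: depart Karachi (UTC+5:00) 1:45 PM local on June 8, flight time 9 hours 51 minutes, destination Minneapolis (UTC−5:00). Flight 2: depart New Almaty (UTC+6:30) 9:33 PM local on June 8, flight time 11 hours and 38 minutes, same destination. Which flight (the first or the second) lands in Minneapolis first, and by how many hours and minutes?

Flight 1 in UTC: 1:45 PM − 5:00 = 8:45 AM on Jun 8.
+9 hours and 51 minutes → arrive 6:36 PM UTC on Jun 8.
Flight 2 in UTC: 9:33 PM − 6:30 = 3:03 PM on Jun 8.
+11 hours and 38 minutes → arrive 2:41 AM UTC on Jun 9.
Flight 1 lands earlier by 8 hours 5 minutes.

the first, by 8 hours 5 minutes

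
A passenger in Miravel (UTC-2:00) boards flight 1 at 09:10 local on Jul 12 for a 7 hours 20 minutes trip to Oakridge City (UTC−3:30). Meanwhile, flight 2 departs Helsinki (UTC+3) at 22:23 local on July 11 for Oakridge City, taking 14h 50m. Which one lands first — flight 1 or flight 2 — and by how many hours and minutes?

the second, by 8 hours 17 minutes

Flight 1 in UTC: 09:10 + 2:00 = 11:10 on Jul 12.
+7 hours and 20 minutes → arrive 18:30 UTC on Jul 12.
Flight 2 in UTC: 22:23 − 3:00 = 19:23 on Jul 11.
+14 hours 50 minutes → arrive 10:13 UTC on Jul 12.
Flight 2 lands earlier by 8 hours 17 minutes.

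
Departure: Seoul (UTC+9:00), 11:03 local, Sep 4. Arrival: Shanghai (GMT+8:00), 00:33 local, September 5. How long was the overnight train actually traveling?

Departure in UTC: 11:03 − 9:00 = 02:03 on Sep 4.
Arrival in UTC: 00:33 − 8:00 = 16:33 on Sep 4.
Elapsed = 16:33 − 02:03 = 14 hours 30 minutes.

14 hours 30 minutes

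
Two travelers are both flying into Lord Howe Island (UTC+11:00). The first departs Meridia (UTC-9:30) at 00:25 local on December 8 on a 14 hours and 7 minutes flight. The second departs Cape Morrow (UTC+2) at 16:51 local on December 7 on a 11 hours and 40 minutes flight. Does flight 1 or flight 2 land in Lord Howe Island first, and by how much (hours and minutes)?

the second, by 21 hours 31 minutes

Flight 1 in UTC: 00:25 + 9:30 = 09:55 on Dec 8.
+14 hours and 7 minutes → arrive 00:02 UTC on Dec 9.
Flight 2 in UTC: 16:51 − 2:00 = 14:51 on Dec 7.
+11 hours and 40 minutes → arrive 02:31 UTC on Dec 8.
Flight 2 lands earlier by 21 hours 31 minutes.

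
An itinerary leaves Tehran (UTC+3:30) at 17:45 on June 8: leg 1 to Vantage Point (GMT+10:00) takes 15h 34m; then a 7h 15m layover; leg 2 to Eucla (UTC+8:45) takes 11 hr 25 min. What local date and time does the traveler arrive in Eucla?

09:14 on Jun 10

Convert departure to UTC: 17:45 − 3:30 = 14:15 UTC on Jun 8.
Add 15 hours and 34 minutes leg 1 → 05:49 UTC (Jun 9).
Add 7 hours and 15 minutes layover in Vantage Point → 13:04 UTC.
Add 11 hours 25 minutes leg 2 → 00:29 UTC (Jun 10).
Eucla is UTC+8:45, so local arrival = 00:29 + 8:45 = 09:14 on Jun 10.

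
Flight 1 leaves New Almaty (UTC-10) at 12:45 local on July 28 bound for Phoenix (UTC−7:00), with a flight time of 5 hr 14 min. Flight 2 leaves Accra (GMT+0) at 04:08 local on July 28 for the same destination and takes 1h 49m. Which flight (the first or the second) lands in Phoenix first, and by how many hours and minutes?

Flight 1 in UTC: 12:45 + 10:00 = 22:45 on Jul 28.
+5 hours and 14 minutes → arrive 03:59 UTC on Jul 29.
Flight 2 departs at 04:08 UTC (Jul 28).
+1 hour and 49 minutes → arrive 05:57 UTC on Jul 28.
Flight 2 lands earlier by 22 hours 2 minutes.

the second, by 22 hours 2 minutes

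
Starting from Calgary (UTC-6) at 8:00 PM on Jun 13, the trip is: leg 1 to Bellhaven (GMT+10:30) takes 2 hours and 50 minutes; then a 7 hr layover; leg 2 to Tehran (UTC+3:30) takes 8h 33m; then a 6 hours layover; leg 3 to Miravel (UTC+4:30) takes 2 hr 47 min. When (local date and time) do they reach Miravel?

Convert departure to UTC: 8:00 PM + 6:00 = 2:00 AM UTC on Jun 14.
Add 2 hours and 50 minutes leg 1 → 4:50 AM UTC.
Add 7 hours layover in Bellhaven → 11:50 AM UTC.
Add 8 hours 33 minutes leg 2 → 8:23 PM UTC.
Add 6 hours layover in Tehran → 2:23 AM UTC (Jun 15).
Add 2 hours 47 minutes leg 3 → 5:10 AM UTC.
Miravel is UTC+4:30, so local arrival = 5:10 AM + 4:30 = 9:40 AM on Jun 15.

9:40 AM on Jun 15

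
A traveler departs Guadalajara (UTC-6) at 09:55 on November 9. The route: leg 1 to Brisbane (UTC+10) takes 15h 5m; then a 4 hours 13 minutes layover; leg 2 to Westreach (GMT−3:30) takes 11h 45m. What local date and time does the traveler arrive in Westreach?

Convert departure to UTC: 09:55 + 6:00 = 15:55 UTC on Nov 9.
Add 15 hours and 5 minutes leg 1 → 07:00 UTC (Nov 10).
Add 4 hours 13 minutes layover in Brisbane → 11:13 UTC.
Add 11 hours and 45 minutes leg 2 → 22:58 UTC.
Westreach is UTC−3:30, so local arrival = 22:58 − 3:30 = 19:28 on Nov 10.

19:28 on November 10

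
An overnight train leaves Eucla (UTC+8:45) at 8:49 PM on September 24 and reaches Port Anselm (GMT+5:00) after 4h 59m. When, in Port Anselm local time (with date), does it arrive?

Convert departure to UTC: 8:49 PM − 8:45 = 12:04 PM UTC on Sep 24.
Add 4 hours 59 minutes travel time → 5:03 PM UTC.
Port Anselm is UTC+5:00, so local arrival = 5:03 PM + 5:00 = 10:03 PM on Sep 24.

10:03 PM on September 24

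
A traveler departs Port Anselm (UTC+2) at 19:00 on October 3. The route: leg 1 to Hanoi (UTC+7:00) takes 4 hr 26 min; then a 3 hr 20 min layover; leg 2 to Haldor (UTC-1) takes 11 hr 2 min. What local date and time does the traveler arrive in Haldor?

10:48 on October 4

Convert departure to UTC: 19:00 − 2:00 = 17:00 UTC on Oct 3.
Add 4 hours 26 minutes leg 1 → 21:26 UTC.
Add 3 hours and 20 minutes layover in Hanoi → 00:46 UTC (Oct 4).
Add 11 hours 2 minutes leg 2 → 11:48 UTC.
Haldor is UTC−1:00, so local arrival = 11:48 − 1:00 = 10:48 on Oct 4.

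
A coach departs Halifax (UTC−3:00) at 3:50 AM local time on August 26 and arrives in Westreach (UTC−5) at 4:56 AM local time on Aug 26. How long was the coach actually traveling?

3 hours 6 minutes

Westreach is 2:00 behind Halifax.
Clock-face elapsed time (ignoring zones) is 1 hour 6 minutes.
Actual elapsed = 1 hour 6 minutes + 2:00 = 3 hours 6 minutes.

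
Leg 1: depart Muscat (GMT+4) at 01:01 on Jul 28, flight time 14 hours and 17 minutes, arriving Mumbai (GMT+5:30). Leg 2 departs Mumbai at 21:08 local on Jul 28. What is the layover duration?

Convert departure to UTC: 01:01 − 4:00 = 21:01 UTC on Jul 27.
Add 14 hours 17 minutes flight time → 11:18 UTC (Jul 28).
Mumbai is UTC+5:30, so local arrival = 11:18 + 5:30 = 16:48 on Jul 28.
Layover = 21:08 − 16:48 = 4 hours 20 minutes.

4 hours 20 minutes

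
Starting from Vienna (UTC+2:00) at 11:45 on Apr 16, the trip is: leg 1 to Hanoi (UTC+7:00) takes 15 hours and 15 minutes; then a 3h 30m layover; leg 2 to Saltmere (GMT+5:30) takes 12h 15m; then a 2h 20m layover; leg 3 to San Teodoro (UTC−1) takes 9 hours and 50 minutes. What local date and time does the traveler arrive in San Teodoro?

Convert departure to UTC: 11:45 − 2:00 = 09:45 UTC on Apr 16.
Add 15 hours 15 minutes leg 1 → 01:00 UTC (Apr 17).
Add 3 hours and 30 minutes layover in Hanoi → 04:30 UTC.
Add 12 hours and 15 minutes leg 2 → 16:45 UTC.
Add 2 hours and 20 minutes layover in Saltmere → 19:05 UTC.
Add 9 hours 50 minutes leg 3 → 04:55 UTC (Apr 18).
San Teodoro is UTC−1:00, so local arrival = 04:55 − 1:00 = 03:55 on Apr 18.

03:55 on April 18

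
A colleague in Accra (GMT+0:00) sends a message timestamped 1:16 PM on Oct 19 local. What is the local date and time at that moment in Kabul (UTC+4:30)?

Accra is UTC+0 so that is 1:16 PM UTC.
Kabul is UTC+4:30: 1:16 PM + 4:30 = 5:46 PM on Oct 19.

5:46 PM on October 19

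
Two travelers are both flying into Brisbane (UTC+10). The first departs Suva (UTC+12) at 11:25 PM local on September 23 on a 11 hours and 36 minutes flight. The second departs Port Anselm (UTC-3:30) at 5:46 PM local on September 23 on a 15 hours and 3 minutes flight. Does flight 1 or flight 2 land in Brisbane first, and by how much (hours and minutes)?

the first, by 13 hours 18 minutes

Flight 1 in UTC: 11:25 PM − 12:00 = 11:25 AM on Sep 23.
+11 hours 36 minutes → arrive 11:01 PM UTC on Sep 23.
Flight 2 in UTC: 5:46 PM + 3:30 = 9:16 PM on Sep 23.
+15 hours 3 minutes → arrive 12:19 PM UTC on Sep 24.
Flight 1 lands earlier by 13 hours 18 minutes.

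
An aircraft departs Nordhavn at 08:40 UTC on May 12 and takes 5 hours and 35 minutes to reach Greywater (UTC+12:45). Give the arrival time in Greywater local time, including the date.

Departure is given in UTC: 08:40 on May 12.
Add 5 hours and 35 minutes → 14:15 UTC.
Greywater is UTC+12:45: 14:15 + 12:45 = 03:00 on May 13.

03:00 on May 13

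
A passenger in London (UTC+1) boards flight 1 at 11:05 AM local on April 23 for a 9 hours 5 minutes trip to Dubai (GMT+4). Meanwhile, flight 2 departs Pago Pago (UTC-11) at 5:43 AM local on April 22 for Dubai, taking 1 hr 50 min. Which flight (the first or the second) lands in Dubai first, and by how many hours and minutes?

Flight 1 in UTC: 11:05 AM − 1:00 = 10:05 AM on Apr 23.
+9 hours 5 minutes → arrive 7:10 PM UTC on Apr 23.
Flight 2 in UTC: 5:43 AM + 11:00 = 4:43 PM on Apr 22.
+1 hour 50 minutes → arrive 6:33 PM UTC on Apr 22.
Flight 2 lands earlier by 24 hours 37 minutes.

the second, by 24 hours 37 minutes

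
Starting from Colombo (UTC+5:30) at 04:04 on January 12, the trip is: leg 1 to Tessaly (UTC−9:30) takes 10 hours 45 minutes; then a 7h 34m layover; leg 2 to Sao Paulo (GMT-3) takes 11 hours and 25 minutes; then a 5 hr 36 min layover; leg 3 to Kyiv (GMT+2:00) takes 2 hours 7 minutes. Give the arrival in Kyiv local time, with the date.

14:01 on January 13

Convert departure to UTC: 04:04 − 5:30 = 22:34 UTC on Jan 11.
Add 10 hours 45 minutes leg 1 → 09:19 UTC (Jan 12).
Add 7 hours and 34 minutes layover in Tessaly → 16:53 UTC.
Add 11 hours 25 minutes leg 2 → 04:18 UTC (Jan 13).
Add 5 hours 36 minutes layover in Sao Paulo → 09:54 UTC.
Add 2 hours 7 minutes leg 3 → 12:01 UTC.
Kyiv is UTC+2:00, so local arrival = 12:01 + 2:00 = 14:01 on Jan 13.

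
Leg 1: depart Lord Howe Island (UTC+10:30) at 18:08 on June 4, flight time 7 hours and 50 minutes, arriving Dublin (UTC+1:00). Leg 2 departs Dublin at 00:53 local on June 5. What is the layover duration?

8 hours 25 minutes

Convert departure to UTC: 18:08 − 10:30 = 07:38 UTC on Jun 4.
Add 7 hours and 50 minutes flight time → 15:28 UTC.
Dublin is UTC+1:00, so local arrival = 15:28 + 1:00 = 16:28 on Jun 4.
Layover = 00:53 − 16:28 (+1 day) = 8 hours 25 minutes.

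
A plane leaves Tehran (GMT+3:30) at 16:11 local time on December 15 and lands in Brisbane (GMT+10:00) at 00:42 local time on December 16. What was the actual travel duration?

Departure in UTC: 16:11 − 3:30 = 12:41 on Dec 15.
Arrival in UTC: 00:42 − 10:00 = 14:42 on Dec 15.
Elapsed = 14:42 − 12:41 = 2 hours 1 minute.

2 hours 1 minute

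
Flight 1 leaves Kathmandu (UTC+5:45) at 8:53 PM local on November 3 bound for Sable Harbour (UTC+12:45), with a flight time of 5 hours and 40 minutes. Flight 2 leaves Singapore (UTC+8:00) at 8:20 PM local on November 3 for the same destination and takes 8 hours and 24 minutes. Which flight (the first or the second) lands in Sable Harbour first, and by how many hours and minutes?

the second, by 4 minutes

Flight 1 in UTC: 8:53 PM − 5:45 = 3:08 PM on Nov 3.
+5 hours and 40 minutes → arrive 8:48 PM UTC on Nov 3.
Flight 2 in UTC: 8:20 PM − 8:00 = 12:20 PM on Nov 3.
+8 hours and 24 minutes → arrive 8:44 PM UTC on Nov 3.
Flight 2 lands earlier by 4 minutes.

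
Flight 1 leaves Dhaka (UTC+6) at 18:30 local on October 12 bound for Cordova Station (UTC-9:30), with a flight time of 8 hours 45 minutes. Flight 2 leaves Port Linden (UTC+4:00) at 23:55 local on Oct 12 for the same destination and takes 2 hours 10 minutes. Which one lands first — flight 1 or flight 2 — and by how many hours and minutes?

the first, by 50 minutes

Flight 1 in UTC: 18:30 − 6:00 = 12:30 on Oct 12.
+8 hours and 45 minutes → arrive 21:15 UTC on Oct 12.
Flight 2 in UTC: 23:55 − 4:00 = 19:55 on Oct 12.
+2 hours and 10 minutes → arrive 22:05 UTC on Oct 12.
Flight 1 lands earlier by 50 minutes.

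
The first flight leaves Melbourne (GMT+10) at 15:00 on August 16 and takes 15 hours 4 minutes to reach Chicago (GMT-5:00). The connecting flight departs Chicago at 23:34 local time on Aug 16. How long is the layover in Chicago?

8 hours 30 minutes

Convert departure to UTC: 15:00 − 10:00 = 05:00 UTC on Aug 16.
Add 15 hours 4 minutes flight time → 20:04 UTC.
Chicago is UTC−5:00, so local arrival = 20:04 − 5:00 = 15:04 on Aug 16.
Layover = 23:34 − 15:04 = 8 hours 30 minutes.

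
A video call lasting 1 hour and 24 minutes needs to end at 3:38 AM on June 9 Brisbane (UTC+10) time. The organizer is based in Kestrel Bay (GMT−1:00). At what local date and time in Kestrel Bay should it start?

3:14 PM on June 8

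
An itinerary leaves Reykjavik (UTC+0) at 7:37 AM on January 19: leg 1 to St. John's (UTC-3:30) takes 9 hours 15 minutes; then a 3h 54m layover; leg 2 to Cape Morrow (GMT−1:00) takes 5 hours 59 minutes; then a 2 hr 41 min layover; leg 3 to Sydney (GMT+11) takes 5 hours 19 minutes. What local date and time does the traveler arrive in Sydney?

9:45 PM on Jan 20

Reykjavik is at UTC+0, so departure is already 7:37 AM UTC on Jan 19.
Add 9 hours and 15 minutes leg 1 → 4:52 PM UTC.
Add 3 hours and 54 minutes layover in St. John's → 8:46 PM UTC.
Add 5 hours and 59 minutes leg 2 → 2:45 AM UTC (Jan 20).
Add 2 hours and 41 minutes layover in Cape Morrow → 5:26 AM UTC.
Add 5 hours and 19 minutes leg 3 → 10:45 AM UTC.
Sydney is UTC+11:00, so local arrival = 10:45 AM + 11:00 = 9:45 PM on Jan 20.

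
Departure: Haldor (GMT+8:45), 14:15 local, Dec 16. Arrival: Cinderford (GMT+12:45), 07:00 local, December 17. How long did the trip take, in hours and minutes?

Departure in UTC: 14:15 − 8:45 = 05:30 on Dec 16.
Arrival in UTC: 07:00 − 12:45 = 18:15 on Dec 16.
Elapsed = 18:15 − 05:30 = 12 hours 45 minutes.

12 hours 45 minutes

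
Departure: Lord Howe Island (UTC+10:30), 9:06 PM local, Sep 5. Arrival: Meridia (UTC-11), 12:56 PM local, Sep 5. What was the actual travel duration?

Departure in UTC: 9:06 PM − 10:30 = 10:36 AM on Sep 5.
Arrival in UTC: 12:56 PM + 11:00 = 11:56 PM on Sep 5.
Elapsed = 11:56 PM − 10:36 AM = 13 hours 20 minutes.

13 hours 20 minutes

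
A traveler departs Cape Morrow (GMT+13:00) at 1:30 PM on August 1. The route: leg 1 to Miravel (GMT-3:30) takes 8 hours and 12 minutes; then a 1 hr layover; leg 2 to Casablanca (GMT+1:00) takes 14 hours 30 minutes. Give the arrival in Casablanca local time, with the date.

Convert departure to UTC: 1:30 PM − 13:00 = 12:30 AM UTC on Aug 1.
Add 8 hours 12 minutes leg 1 → 8:42 AM UTC.
Add 1 hour layover in Miravel → 9:42 AM UTC.
Add 14 hours 30 minutes leg 2 → 12:12 AM UTC (Aug 2).
Casablanca is UTC+1:00, so local arrival = 12:12 AM + 1:00 = 1:12 AM on Aug 2.

1:12 AM on Aug 2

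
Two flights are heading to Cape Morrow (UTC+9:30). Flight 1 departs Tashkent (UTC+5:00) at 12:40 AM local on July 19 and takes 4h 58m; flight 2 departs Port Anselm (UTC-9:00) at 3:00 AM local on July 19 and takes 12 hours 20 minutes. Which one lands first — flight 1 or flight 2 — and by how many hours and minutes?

the first, by 23 hours 42 minutes

Flight 1 in UTC: 12:40 AM − 5:00 = 7:40 PM on Jul 18.
+4 hours and 58 minutes → arrive 12:38 AM UTC on Jul 19.
Flight 2 in UTC: 3:00 AM + 9:00 = 12:00 PM on Jul 19.
+12 hours and 20 minutes → arrive 12:20 AM UTC on Jul 20.
Flight 1 lands earlier by 23 hours 42 minutes.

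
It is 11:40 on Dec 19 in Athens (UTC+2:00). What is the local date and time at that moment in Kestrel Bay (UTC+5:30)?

Kestrel Bay is 3:30 ahead of Athens.
Shift by the zone difference: 11:40 + 3:30 = 15:10 on Dec 19 in Kestrel Bay.

15:10 on Dec 19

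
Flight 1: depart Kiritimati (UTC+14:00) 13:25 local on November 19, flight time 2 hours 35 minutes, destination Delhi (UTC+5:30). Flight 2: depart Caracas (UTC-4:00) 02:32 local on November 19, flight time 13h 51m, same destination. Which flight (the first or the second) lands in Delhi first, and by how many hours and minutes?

Flight 1 in UTC: 13:25 − 14:00 = 23:25 on Nov 18.
+2 hours 35 minutes → arrive 02:00 UTC on Nov 19.
Flight 2 in UTC: 02:32 + 4:00 = 06:32 on Nov 19.
+13 hours 51 minutes → arrive 20:23 UTC on Nov 19.
Flight 1 lands earlier by 18 hours 23 minutes.

the first, by 18 hours 23 minutes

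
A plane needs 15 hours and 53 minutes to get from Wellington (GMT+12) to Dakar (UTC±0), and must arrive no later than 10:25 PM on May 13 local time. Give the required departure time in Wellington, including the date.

Target arrival is already UTC: 10:25 PM on May 13.
Subtract 15 hours 53 minutes → departure 6:32 AM UTC on May 13.
Wellington is UTC+12:00: 6:32 AM + 12:00 = 6:32 PM on May 13.

6:32 PM on May 13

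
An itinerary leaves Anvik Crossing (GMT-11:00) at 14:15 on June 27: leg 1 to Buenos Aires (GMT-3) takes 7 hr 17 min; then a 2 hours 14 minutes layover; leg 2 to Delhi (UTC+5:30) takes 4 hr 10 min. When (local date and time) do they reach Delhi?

Convert departure to UTC: 14:15 + 11:00 = 01:15 UTC on Jun 28.
Add 7 hours 17 minutes leg 1 → 08:32 UTC.
Add 2 hours 14 minutes layover in Buenos Aires → 10:46 UTC.
Add 4 hours and 10 minutes leg 2 → 14:56 UTC.
Delhi is UTC+5:30, so local arrival = 14:56 + 5:30 = 20:26 on Jun 28.

20:26 on Jun 28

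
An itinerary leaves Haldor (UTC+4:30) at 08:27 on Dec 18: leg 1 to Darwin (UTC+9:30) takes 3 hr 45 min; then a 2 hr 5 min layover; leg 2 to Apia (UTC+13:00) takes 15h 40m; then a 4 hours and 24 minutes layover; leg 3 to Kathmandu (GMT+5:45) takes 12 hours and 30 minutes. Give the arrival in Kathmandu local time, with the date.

00:06 on December 20

Convert departure to UTC: 08:27 − 4:30 = 03:57 UTC on Dec 18.
Add 3 hours 45 minutes leg 1 → 07:42 UTC.
Add 2 hours 5 minutes layover in Darwin → 09:47 UTC.
Add 15 hours 40 minutes leg 2 → 01:27 UTC (Dec 19).
Add 4 hours 24 minutes layover in Apia → 05:51 UTC.
Add 12 hours 30 minutes leg 3 → 18:21 UTC.
Kathmandu is UTC+5:45, so local arrival = 18:21 + 5:45 = 00:06 on Dec 20.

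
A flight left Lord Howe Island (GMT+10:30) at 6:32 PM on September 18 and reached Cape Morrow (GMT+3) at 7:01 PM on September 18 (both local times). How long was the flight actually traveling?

7 hours 59 minutes

Departure in UTC: 6:32 PM − 10:30 = 8:02 AM on Sep 18.
Arrival in UTC: 7:01 PM − 3:00 = 4:01 PM on Sep 18.
Elapsed = 4:01 PM − 8:02 AM = 7 hours 59 minutes.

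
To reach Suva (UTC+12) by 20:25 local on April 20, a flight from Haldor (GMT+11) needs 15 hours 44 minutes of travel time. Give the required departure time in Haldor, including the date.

03:41 on April 20

Target arrival in UTC: 20:25 − 12:00 = 08:25 on Apr 20.
Subtract 15 hours 44 minutes → departure 16:41 UTC on Apr 19.
Haldor is UTC+11:00: 16:41 + 11:00 = 03:41 on Apr 20.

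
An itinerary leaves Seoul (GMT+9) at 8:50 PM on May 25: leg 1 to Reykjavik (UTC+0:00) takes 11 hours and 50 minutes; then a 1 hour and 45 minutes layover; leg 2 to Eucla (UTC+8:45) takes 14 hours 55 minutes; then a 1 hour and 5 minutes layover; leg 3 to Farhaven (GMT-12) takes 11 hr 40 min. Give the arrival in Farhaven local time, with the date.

5:05 PM on May 26

Convert departure to UTC: 8:50 PM − 9:00 = 11:50 AM UTC on May 25.
Add 11 hours and 50 minutes leg 1 → 11:40 PM UTC.
Add 1 hour 45 minutes layover in Reykjavik → 1:25 AM UTC (May 26).
Add 14 hours and 55 minutes leg 2 → 4:20 PM UTC.
Add 1 hour 5 minutes layover in Eucla → 5:25 PM UTC.
Add 11 hours 40 minutes leg 3 → 5:05 AM UTC (May 27).
Farhaven is UTC−12:00, so local arrival = 5:05 AM − 12:00 = 5:05 PM on May 26.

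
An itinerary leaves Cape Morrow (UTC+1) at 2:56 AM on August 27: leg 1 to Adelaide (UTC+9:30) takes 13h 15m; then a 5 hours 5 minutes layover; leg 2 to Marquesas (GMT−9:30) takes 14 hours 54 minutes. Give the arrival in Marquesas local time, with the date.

1:40 AM on Aug 28

Convert departure to UTC: 2:56 AM − 1:00 = 1:56 AM UTC on Aug 27.
Add 13 hours 15 minutes leg 1 → 3:11 PM UTC.
Add 5 hours and 5 minutes layover in Adelaide → 8:16 PM UTC.
Add 14 hours 54 minutes leg 2 → 11:10 AM UTC (Aug 28).
Marquesas is UTC−9:30, so local arrival = 11:10 AM − 9:30 = 1:40 AM on Aug 28.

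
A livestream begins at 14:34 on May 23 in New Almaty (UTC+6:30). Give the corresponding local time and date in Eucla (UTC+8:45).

16:49 on May 23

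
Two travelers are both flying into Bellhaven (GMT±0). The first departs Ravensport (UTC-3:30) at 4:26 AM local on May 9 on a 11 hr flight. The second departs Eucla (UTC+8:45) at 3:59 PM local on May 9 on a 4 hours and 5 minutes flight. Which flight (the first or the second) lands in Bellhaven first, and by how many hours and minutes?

Flight 1 in UTC: 4:26 AM + 3:30 = 7:56 AM on May 9.
+11 hours → arrive 6:56 PM UTC on May 9.
Flight 2 in UTC: 3:59 PM − 8:45 = 7:14 AM on May 9.
+4 hours and 5 minutes → arrive 11:19 AM UTC on May 9.
Flight 2 lands earlier by 7 hours 37 minutes.

the second, by 7 hours 37 minutes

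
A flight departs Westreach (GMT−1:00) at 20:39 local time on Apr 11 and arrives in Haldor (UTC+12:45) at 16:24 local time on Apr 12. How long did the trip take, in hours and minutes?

6 hours

Departure in UTC: 20:39 + 1:00 = 21:39 on Apr 11.
Arrival in UTC: 16:24 − 12:45 = 03:39 on Apr 12.
Elapsed = 03:39 − 21:39 (+1 day) = 6 hours.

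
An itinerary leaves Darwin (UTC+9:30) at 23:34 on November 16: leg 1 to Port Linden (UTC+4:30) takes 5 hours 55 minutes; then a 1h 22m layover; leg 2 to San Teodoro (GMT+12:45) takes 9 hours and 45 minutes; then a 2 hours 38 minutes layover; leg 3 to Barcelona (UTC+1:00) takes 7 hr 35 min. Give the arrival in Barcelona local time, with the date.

18:19 on November 17

Convert departure to UTC: 23:34 − 9:30 = 14:04 UTC on Nov 16.
Add 5 hours and 55 minutes leg 1 → 19:59 UTC.
Add 1 hour and 22 minutes layover in Port Linden → 21:21 UTC.
Add 9 hours and 45 minutes leg 2 → 07:06 UTC (Nov 17).
Add 2 hours and 38 minutes layover in San Teodoro → 09:44 UTC.
Add 7 hours 35 minutes leg 3 → 17:19 UTC.
Barcelona is UTC+1:00, so local arrival = 17:19 + 1:00 = 18:19 on Nov 17.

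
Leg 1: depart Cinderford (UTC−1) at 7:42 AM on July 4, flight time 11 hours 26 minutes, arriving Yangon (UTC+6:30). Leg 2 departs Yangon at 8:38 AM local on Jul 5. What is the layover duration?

6 hours

Convert departure to UTC: 7:42 AM + 1:00 = 8:42 AM UTC on Jul 4.
Add 11 hours and 26 minutes flight time → 8:08 PM UTC.
Yangon is UTC+6:30, so local arrival = 8:08 PM + 6:30 = 2:38 AM on Jul 5.
Layover = 8:38 AM − 2:38 AM = 6 hours.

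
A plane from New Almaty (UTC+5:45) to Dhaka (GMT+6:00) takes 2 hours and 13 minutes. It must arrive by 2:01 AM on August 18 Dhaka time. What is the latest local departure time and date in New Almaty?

11:33 PM on Aug 17

Target arrival in UTC: 2:01 AM − 6:00 = 8:01 PM on Aug 17.
Subtract 2 hours and 13 minutes → departure 5:48 PM UTC on Aug 17.
New Almaty is UTC+5:45: 5:48 PM + 5:45 = 11:33 PM on Aug 17.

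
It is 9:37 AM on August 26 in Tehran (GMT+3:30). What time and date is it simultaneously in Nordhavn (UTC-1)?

5:07 AM on Aug 26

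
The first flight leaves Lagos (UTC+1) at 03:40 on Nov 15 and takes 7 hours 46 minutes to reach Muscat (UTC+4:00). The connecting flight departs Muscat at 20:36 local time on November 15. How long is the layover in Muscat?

6 hours 10 minutes

Convert departure to UTC: 03:40 − 1:00 = 02:40 UTC on Nov 15.
Add 7 hours 46 minutes flight time → 10:26 UTC.
Muscat is UTC+4:00, so local arrival = 10:26 + 4:00 = 14:26 on Nov 15.
Layover = 20:36 − 14:26 = 6 hours 10 minutes.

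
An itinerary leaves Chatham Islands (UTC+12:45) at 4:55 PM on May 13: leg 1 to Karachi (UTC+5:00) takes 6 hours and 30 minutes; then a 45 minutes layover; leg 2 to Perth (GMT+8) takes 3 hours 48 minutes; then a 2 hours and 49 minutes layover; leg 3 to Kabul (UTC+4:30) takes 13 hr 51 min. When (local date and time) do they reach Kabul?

Convert departure to UTC: 4:55 PM − 12:45 = 4:10 AM UTC on May 13.
Add 6 hours 30 minutes leg 1 → 10:40 AM UTC.
Add 45 minutes layover in Karachi → 11:25 AM UTC.
Add 3 hours 48 minutes leg 2 → 3:13 PM UTC.
Add 2 hours 49 minutes layover in Perth → 6:02 PM UTC.
Add 13 hours 51 minutes leg 3 → 7:53 AM UTC (May 14).
Kabul is UTC+4:30, so local arrival = 7:53 AM + 4:30 = 12:23 PM on May 14.

12:23 PM on May 14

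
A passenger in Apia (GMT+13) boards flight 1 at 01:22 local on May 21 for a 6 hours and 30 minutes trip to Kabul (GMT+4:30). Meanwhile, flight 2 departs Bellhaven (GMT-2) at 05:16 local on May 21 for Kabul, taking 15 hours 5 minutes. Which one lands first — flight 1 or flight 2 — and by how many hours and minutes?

Flight 1 in UTC: 01:22 − 13:00 = 12:22 on May 20.
+6 hours and 30 minutes → arrive 18:52 UTC on May 20.
Flight 2 in UTC: 05:16 + 2:00 = 07:16 on May 21.
+15 hours and 5 minutes → arrive 22:21 UTC on May 21.
Flight 1 lands earlier by 27 hours 29 minutes.

the first, by 27 hours 29 minutes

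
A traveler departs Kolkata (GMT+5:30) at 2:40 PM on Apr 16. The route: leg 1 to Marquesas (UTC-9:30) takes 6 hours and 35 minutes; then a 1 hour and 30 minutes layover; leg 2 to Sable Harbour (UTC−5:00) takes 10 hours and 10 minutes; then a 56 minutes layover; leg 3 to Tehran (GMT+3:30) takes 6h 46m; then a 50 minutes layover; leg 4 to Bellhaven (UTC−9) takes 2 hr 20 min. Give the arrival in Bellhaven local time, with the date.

Convert departure to UTC: 2:40 PM − 5:30 = 9:10 AM UTC on Apr 16.
Add 6 hours 35 minutes leg 1 → 3:45 PM UTC.
Add 1 hour 30 minutes layover in Marquesas → 5:15 PM UTC.
Add 10 hours and 10 minutes leg 2 → 3:25 AM UTC (Apr 17).
Add 56 minutes layover in Sable Harbour → 4:21 AM UTC.
Add 6 hours and 46 minutes leg 3 → 11:07 AM UTC.
Add 50 minutes layover in Tehran → 11:57 AM UTC.
Add 2 hours 20 minutes leg 4 → 2:17 PM UTC.
Bellhaven is UTC−9:00, so local arrival = 2:17 PM − 9:00 = 5:17 AM on Apr 17.

5:17 AM on April 17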